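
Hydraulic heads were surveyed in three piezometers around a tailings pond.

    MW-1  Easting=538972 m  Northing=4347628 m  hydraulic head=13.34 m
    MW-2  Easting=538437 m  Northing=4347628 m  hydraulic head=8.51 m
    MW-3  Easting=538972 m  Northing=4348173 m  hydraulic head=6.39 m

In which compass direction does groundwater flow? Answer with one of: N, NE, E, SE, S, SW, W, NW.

NW

∂h/∂x = (8.51 − 13.34) / (538437 − 538972) = +0.009028
∂h/∂y = (6.39 − 13.34) / (4348173 − 4347628) = -0.01275
Flow = −∇h = (-0.009028 east, +0.01275 north), which points northwest.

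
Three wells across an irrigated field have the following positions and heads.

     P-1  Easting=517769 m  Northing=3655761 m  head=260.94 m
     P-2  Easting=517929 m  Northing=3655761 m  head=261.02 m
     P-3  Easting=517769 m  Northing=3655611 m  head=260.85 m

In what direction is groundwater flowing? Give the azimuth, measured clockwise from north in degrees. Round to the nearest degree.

∂h/∂x = (261.02 − 260.94) / (517929 − 517769) = +0.0005000
∂h/∂y = (260.85 − 260.94) / (3655611 − 3655761) = +0.0006000
Flow direction (−∇h) has components (-0.0005000 E, -0.0006000 N).
Azimuth = atan2(E, N) = atan2(-0.0005000, -0.0006000) = 219.8° ≈ 220°.

220°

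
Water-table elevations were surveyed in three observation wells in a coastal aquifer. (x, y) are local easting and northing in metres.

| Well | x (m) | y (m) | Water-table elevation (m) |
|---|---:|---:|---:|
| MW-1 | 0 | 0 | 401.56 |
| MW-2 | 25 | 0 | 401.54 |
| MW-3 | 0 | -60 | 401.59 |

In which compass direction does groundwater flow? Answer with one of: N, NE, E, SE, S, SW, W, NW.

∂h/∂x = (401.54 − 401.56) / (25 − 0) = -0.0008000
∂h/∂y = (401.59 − 401.56) / (-60 − 0) = -0.0005000
Flow = −∇h = (+0.0008000 east, +0.0005000 north), which points northeast.

NE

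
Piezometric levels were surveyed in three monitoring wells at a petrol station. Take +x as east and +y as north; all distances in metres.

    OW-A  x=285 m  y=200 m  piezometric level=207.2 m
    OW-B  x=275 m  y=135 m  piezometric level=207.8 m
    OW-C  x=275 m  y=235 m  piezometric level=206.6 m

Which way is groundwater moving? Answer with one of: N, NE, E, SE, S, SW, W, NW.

NW

Three-point gradient (reference OW-A): Δ to OW-B = (-10, -65, +0.6), Δ to OW-C = (-10, 35, -0.6).
∂h/∂x = +0.01800, ∂h/∂y = -0.01200 (det = -1000).
Flow = −∇h = (-0.01800 east, +0.01200 north), which points northwest.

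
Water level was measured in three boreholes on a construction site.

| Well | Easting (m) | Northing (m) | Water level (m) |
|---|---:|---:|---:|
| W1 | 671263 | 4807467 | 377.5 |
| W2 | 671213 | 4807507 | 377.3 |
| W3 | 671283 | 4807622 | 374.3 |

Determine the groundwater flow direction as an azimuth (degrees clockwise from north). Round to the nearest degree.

Taking W1 as reference: W2−W1 = (-50, 40, -0.2); W3−W1 = (20, 155, -3.2).
Determinant of the coordinate differences = (-50)·155 − 20·40 = -8550.
∂h/∂x = [(-0.2)·155 − (-3.2)·40] / -8550 = -0.01135
∂h/∂y = [(-50)·(-3.2) − 20·(-0.2)] / -8550 = -0.01918
Flow direction (−∇h) has components (+0.01135 E, +0.01918 N).
Azimuth = atan2(E, N) = atan2(+0.01135, +0.01918) = 30.6° ≈ 031°.

031°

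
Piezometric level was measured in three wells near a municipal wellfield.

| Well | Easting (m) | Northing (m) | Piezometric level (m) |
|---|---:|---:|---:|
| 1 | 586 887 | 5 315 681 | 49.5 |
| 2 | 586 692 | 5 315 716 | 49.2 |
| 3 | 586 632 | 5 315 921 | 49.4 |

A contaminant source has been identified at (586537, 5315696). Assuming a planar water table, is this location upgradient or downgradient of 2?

Differences from 1: to 2 (Δx, Δy, Δh) = (-195, 35, -0.3); to 3 = (-255, 240, -0.1).
Determinant of the coordinate differences = (-195)·240 − (-255)·35 = -37875.
∂h/∂x = [(-0.3)·240 − (-0.1)·35] / -37875 = +0.001809
∂h/∂y = [(-195)·(-0.1) − (-255)·(-0.3)] / -37875 = +0.001505
Head at (586537, 5315696) = 49.5 + (+0.001809)·(-350) + (+0.001505)·(15) = 48.89 m.
That is lower than the 49.2 m at 2, so the point is downgradient.

downgradient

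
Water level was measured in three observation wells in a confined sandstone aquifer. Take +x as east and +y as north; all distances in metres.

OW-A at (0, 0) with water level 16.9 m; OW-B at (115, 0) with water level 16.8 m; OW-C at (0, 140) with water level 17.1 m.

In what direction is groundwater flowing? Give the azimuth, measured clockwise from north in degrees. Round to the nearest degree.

149°

∂h/∂x = (16.8 − 16.9) / (115 − 0) = -0.0008696
∂h/∂y = (17.1 − 16.9) / (140 − 0) = +0.001429
Flow direction (−∇h) has components (+0.0008696 E, -0.001429 N).
Azimuth = atan2(E, N) = atan2(+0.0008696, -0.001429) = 148.7° ≈ 149°.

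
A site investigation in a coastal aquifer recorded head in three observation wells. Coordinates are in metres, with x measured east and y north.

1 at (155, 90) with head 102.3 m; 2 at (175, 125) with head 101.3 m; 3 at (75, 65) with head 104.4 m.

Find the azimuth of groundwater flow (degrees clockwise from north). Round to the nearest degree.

Three-point gradient (reference 1): Δ to 2 = (20, 35, -1.0), Δ to 3 = (-80, -25, +2.1).
∂h/∂x = -0.02109, ∂h/∂y = -0.01652 (det = 2300).
Flow direction (−∇h) has components (+0.02109 E, +0.01652 N).
Azimuth = atan2(E, N) = atan2(+0.02109, +0.01652) = 51.9° ≈ 052°.

052°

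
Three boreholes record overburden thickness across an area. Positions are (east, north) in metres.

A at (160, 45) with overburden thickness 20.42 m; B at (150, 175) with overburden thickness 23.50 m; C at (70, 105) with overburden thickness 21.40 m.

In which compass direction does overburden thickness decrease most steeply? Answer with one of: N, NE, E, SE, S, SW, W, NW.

S

Three-point gradient (reference A): Δ to B = (-10, 130, +3.08), Δ to C = (-90, 60, +0.98).
∂d/∂x = +0.005171, ∂d/∂y = +0.02409 (det = 11100).
Steepest decrease is along −∇f = (-0.005171 E, -0.02409 N) → south.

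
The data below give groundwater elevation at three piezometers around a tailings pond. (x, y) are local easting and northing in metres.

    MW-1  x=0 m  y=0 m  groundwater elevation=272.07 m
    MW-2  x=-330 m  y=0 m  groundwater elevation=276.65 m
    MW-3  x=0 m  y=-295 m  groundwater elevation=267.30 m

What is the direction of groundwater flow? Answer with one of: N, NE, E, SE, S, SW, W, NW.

SE

∂h/∂x = (276.65 − 272.07) / (-330 − 0) = -0.01388
∂h/∂y = (267.30 − 272.07) / (-295 − 0) = +0.01617
Flow = −∇h = (+0.01388 east, -0.01617 north), which points southeast.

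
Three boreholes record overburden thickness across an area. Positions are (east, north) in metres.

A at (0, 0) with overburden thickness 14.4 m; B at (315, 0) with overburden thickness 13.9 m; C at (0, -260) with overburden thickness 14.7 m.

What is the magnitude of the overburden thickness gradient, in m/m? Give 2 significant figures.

0.0020 m/m

∂d/∂x = (13.9 − 14.4) / (315 − 0) = -0.001587
∂d/∂y = (14.7 − 14.4) / (-260 − 0) = -0.001154
|∇f| = √(-0.001587² + -0.001154²) = 0.001962 m/m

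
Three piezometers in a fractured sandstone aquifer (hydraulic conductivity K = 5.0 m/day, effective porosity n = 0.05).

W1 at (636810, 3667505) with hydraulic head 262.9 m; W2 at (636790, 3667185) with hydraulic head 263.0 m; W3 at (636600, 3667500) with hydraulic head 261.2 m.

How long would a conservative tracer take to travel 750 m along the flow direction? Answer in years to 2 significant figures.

Three-point gradient (reference W1): Δ to W2 = (-20, -320, +0.1), Δ to W3 = (-210, -5, -1.7).
∂h/∂x = +0.008115, ∂h/∂y = -0.0008197 (det = -67100).
|∇h| = √(0.008115² + -0.0008197²) = 0.008156
Seepage velocity v = K·i/n = 5.0 × 0.008156 / 0.05 = 0.8156 m/day.
t = 750 / 0.8156 = 919.6 days = 2.52 years.

2.5 years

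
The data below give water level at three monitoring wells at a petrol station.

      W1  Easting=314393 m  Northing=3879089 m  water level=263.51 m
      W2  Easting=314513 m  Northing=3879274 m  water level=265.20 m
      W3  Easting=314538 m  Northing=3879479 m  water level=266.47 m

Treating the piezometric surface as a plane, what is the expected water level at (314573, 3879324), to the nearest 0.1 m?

With h = a·x + b·y + c and W1 as origin, the differences give:
  120·a + 185·b = +1.69
  145·a + 390·b = +2.96
Eliminate b (×390 and ×185, subtract): 19975·a = 111.500 → a = ∂h/∂x = +0.005582
Back-substitute: b = ∂h/∂y = +0.005514.
h(314573, 3879324) = 263.51 + (+0.005582)·(180) + (+0.005514)·(235) = 263.51 +1.005 +1.296 = 265.811 m.

265.8 m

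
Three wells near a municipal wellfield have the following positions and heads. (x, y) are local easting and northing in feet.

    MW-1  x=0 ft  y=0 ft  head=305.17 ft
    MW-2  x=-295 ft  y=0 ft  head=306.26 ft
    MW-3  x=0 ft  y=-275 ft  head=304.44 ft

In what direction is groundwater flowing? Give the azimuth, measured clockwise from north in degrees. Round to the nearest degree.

∂h/∂x = (306.26 − 305.17) / (-295 − 0) = -0.003695
∂h/∂y = (304.44 − 305.17) / (-275 − 0) = +0.002655
Flow direction (−∇h) has components (+0.003695 E, -0.002655 N).
Azimuth = atan2(E, N) = atan2(+0.003695, -0.002655) = 125.7° ≈ 126°.

126°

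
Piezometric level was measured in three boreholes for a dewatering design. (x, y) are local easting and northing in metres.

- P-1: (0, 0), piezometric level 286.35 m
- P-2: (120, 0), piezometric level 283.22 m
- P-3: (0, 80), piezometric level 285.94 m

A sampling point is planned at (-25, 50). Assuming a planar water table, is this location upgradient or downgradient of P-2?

upgradient

∂h/∂x = (283.22 − 286.35) / (120 − 0) = -0.02608
∂h/∂y = (285.94 − 286.35) / (80 − 0) = -0.005125
Head at (-25, 50) = 286.35 + (-0.02608)·(-25) + (-0.005125)·(50) = 286.75 m.
That is higher than the 283.22 m at P-2, so the point is upgradient.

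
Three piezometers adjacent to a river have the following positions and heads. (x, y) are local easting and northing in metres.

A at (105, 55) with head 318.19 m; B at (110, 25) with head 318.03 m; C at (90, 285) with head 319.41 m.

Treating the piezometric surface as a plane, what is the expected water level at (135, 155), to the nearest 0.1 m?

Differences from A: to B (Δx, Δy, Δh) = (5, -30, -0.16); to C = (-15, 230, +1.22).
Determinant of the coordinate differences = 5·230 − (-15)·(-30) = 700.
∂h/∂x = [(-0.16)·230 − (+1.22)·(-30)] / 700 = -0.0002857
∂h/∂y = [5·(+1.22) − (-15)·(-0.16)] / 700 = +0.005286
h(135, 155) = 318.19 + (-0.0002857)·(30) + (+0.005286)·(100) = 318.19 -0.009 +0.529 = 318.710 m.

318.7 m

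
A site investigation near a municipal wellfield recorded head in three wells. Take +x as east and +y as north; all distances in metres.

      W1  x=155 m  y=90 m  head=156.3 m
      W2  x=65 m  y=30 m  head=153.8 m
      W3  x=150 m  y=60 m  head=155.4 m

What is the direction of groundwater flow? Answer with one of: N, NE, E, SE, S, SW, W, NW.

S

Differences from W1: to W2 (Δx, Δy, Δh) = (-90, -60, -2.5); to W3 = (-5, -30, -0.9).
Solve a·Δx + b·Δy = Δh: det = (-90)·(-30) − (-5)·(-60) = 2400.
∂h/∂x = [(-2.5)·(-30) − (-0.9)·(-60)] / 2400 = +0.008750
∂h/∂y = [(-90)·(-0.9) − (-5)·(-2.5)] / 2400 = +0.02854
Flow = −∇h = (-0.008750 east, -0.02854 north), which points south.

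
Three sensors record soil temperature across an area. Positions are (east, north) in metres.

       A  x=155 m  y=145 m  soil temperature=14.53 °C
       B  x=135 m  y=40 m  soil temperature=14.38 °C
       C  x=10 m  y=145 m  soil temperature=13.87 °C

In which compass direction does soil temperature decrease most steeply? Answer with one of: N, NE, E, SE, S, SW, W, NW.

W

Differences from A: to B (Δx, Δy, Δh) = (-20, -105, -0.15); to C = (-145, 0, -0.66).
Determinant of the coordinate differences = (-20)·0 − (-145)·(-105) = -15225.
∂T/∂x = [(-0.15)·0 − (-0.66)·(-105)] / -15225 = +0.004552
∂T/∂y = [(-20)·(-0.66) − (-145)·(-0.15)] / -15225 = +0.0005616
Steepest decrease is along −∇f = (-0.004552 E, -0.0005616 N) → west.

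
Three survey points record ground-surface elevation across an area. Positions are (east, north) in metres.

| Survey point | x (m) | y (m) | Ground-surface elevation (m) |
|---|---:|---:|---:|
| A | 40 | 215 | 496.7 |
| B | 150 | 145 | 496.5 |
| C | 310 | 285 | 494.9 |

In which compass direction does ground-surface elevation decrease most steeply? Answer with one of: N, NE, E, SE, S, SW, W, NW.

NE

Taking A as reference: B−A = (110, -70, -0.2); C−A = (270, 70, -1.8).
Determinant of the coordinate differences = 110·70 − 270·(-70) = 26600.
∂z/∂x = [(-0.2)·70 − (-1.8)·(-70)] / 26600 = -0.005263
∂z/∂y = [110·(-1.8) − 270·(-0.2)] / 26600 = -0.005414
Steepest decrease is along −∇f = (+0.005263 E, +0.005414 N) → northeast.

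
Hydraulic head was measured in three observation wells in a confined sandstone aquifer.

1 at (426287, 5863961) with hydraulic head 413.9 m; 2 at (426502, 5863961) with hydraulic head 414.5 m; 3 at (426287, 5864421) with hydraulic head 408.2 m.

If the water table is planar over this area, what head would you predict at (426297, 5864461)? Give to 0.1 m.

∂h/∂x = (414.5 − 413.9) / (426502 − 426287) = +0.002791
∂h/∂y = (408.2 − 413.9) / (5864421 − 5863961) = -0.01239
h(426297, 5864461) = 413.9 + (+0.002791)·(10) + (-0.01239)·(500) = 413.9 +0.028 -6.196 = 407.732 m.

407.7 m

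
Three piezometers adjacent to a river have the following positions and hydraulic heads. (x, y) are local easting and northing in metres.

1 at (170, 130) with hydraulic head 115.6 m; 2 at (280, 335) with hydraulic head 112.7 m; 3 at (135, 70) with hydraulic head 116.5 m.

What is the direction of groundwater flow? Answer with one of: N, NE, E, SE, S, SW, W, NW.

E

With h = a·x + b·y + c and 1 as origin, the differences give:
  110·a + 205·b = -2.9
  (-35)·a + (-60)·b = +0.9
Eliminate b (×(-60) and ×205, subtract): 575·a = -10.50 → a = ∂h/∂x = -0.01826
Back-substitute: b = ∂h/∂y = -0.004348.
Flow = −∇h = (+0.01826 east, +0.004348 north), which points east.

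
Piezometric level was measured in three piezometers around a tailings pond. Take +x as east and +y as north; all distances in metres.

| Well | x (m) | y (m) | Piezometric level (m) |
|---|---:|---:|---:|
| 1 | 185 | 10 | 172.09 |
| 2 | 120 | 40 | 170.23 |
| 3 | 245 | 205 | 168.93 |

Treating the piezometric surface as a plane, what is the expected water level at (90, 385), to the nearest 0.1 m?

Differences from 1: to 2 (Δx, Δy, Δh) = (-65, 30, -1.86); to 3 = (60, 195, -3.16).
Determinant of the coordinate differences = (-65)·195 − 60·30 = -14475.
∂h/∂x = [(-1.86)·195 − (-3.16)·30] / -14475 = +0.01851
∂h/∂y = [(-65)·(-3.16) − 60·(-1.86)] / -14475 = -0.02190
h(90, 385) = 172.09 + (+0.01851)·(-95) + (-0.02190)·(375) = 172.09 -1.758 -8.212 = 162.119 m.

162.1 m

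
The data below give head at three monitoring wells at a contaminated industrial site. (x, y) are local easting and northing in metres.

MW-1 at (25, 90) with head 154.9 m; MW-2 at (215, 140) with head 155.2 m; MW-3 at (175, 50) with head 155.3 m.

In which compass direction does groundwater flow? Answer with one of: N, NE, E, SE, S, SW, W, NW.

With h = a·x + b·y + c and MW-1 as origin, the differences give:
  190·a + 50·b = +0.3
  150·a + (-40)·b = +0.4
Eliminate b (×(-40) and ×50, subtract): -15100·a = -32.00 → a = ∂h/∂x = +0.002119
Back-substitute: b = ∂h/∂y = -0.002053.
Flow = −∇h = (-0.002119 east, +0.002053 north), which points northwest.

NW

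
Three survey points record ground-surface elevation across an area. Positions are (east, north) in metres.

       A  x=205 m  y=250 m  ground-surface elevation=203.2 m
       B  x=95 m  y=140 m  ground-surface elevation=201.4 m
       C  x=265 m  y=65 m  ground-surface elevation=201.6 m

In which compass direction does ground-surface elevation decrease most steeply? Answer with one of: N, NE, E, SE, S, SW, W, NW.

Differences from A: to B (Δx, Δy, Δh) = (-110, -110, -1.8); to C = (60, -185, -1.6).
Solve a·Δx + b·Δy = Δz: det = (-110)·(-185) − 60·(-110) = 26950.
∂z/∂x = [(-1.8)·(-185) − (-1.6)·(-110)] / 26950 = +0.005826
∂z/∂y = [(-110)·(-1.6) − 60·(-1.8)] / 26950 = +0.01054
Steepest decrease is along −∇f = (-0.005826 E, -0.01054 N) → southwest.

SW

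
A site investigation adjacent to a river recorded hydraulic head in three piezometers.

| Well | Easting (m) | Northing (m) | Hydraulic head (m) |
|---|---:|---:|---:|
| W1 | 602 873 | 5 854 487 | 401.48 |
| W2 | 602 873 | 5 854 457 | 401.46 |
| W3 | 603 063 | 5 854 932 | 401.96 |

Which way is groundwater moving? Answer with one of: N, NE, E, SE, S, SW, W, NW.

SW

Differences from W1: to W2 (Δx, Δy, Δh) = (0, -30, -0.02); to W3 = (190, 445, +0.48).
Determinant of the coordinate differences = 0·445 − 190·(-30) = 5700.
∂h/∂x = [(-0.02)·445 − (+0.48)·(-30)] / 5700 = +0.0009649
∂h/∂y = [0·(+0.48) − 190·(-0.02)] / 5700 = +0.0006667
Flow = −∇h = (-0.0009649 east, -0.0006667 north), which points southwest.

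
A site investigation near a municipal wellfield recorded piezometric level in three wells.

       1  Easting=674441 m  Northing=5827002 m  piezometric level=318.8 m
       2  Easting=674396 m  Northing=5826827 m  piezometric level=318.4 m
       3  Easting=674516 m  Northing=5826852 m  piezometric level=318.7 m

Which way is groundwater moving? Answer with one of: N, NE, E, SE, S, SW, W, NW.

SW

With h = a·x + b·y + c and 1 as origin, the differences give:
  (-45)·a + (-175)·b = -0.4
  75·a + (-150)·b = -0.1
Eliminate b (×(-150) and ×(-175), subtract): 19875·a = 42.50 → a = ∂h/∂x = +0.002138
Back-substitute: b = ∂h/∂y = +0.001736.
Flow = −∇h = (-0.002138 east, -0.001736 north), which points southwest.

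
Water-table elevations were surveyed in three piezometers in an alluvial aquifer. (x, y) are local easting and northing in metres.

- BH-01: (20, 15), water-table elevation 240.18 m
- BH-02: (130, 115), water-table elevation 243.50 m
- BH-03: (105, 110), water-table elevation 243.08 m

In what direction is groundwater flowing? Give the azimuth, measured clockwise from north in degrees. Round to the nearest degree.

215°

Taking BH-01 as reference: BH-02−BH-01 = (110, 100, +3.32); BH-03−BH-01 = (85, 95, +2.90).
Solve a·Δx + b·Δy = Δh: det = 110·95 − 85·100 = 1950.
∂h/∂x = [(+3.32)·95 − (+2.90)·100] / 1950 = +0.01303
∂h/∂y = [110·(+2.90) − 85·(+3.32)] / 1950 = +0.01887
Flow direction (−∇h) has components (-0.01303 E, -0.01887 N).
Azimuth = atan2(E, N) = atan2(-0.01303, -0.01887) = 214.6° ≈ 215°.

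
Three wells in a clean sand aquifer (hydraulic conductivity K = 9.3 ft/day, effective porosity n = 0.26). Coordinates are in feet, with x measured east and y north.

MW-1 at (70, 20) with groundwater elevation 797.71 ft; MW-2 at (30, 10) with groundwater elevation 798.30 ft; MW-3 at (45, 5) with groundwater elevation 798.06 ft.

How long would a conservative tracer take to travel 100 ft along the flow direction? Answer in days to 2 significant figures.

Taking MW-1 as reference: MW-2−MW-1 = (-40, -10, +0.59); MW-3−MW-1 = (-25, -15, +0.35).
Determinant of the coordinate differences = (-40)·(-15) − (-25)·(-10) = 350.
∂h/∂x = [(+0.59)·(-15) − (+0.35)·(-10)] / 350 = -0.01529
∂h/∂y = [(-40)·(+0.35) − (-25)·(+0.59)] / 350 = +0.002143
|∇h| = √(-0.01529² + 0.002143²) = 0.01544
Seepage velocity v = K·i/n = 9.3 × 0.01544 / 0.26 = 0.5523 ft/day.
t = 100 / 0.5523 = 181.1 days.

180 days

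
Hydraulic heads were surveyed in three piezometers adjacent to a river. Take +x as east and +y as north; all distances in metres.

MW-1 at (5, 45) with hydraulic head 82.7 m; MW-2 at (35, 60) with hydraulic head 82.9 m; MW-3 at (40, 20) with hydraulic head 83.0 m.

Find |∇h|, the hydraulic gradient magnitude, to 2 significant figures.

0.0076

With h = a·x + b·y + c and MW-1 as origin, the differences give:
  30·a + 15·b = +0.2
  35·a + (-25)·b = +0.3
Eliminate b (×(-25) and ×15, subtract): -1275·a = -9.50 → a = ∂h/∂x = +0.007451
Back-substitute: b = ∂h/∂y = -0.001569.
|∇h| = √(0.007451² + -0.001569²) = 0.007614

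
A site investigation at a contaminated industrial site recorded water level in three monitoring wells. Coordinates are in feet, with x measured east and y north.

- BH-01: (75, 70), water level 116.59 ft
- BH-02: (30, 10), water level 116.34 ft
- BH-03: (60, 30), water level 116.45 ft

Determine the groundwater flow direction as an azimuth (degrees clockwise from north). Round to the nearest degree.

Taking BH-01 as reference: BH-02−BH-01 = (-45, -60, -0.25); BH-03−BH-01 = (-15, -40, -0.14).
Determinant of the coordinate differences = (-45)·(-40) − (-15)·(-60) = 900.
∂h/∂x = [(-0.25)·(-40) − (-0.14)·(-60)] / 900 = +0.001778
∂h/∂y = [(-45)·(-0.14) − (-15)·(-0.25)] / 900 = +0.002833
Flow direction (−∇h) has components (-0.001778 E, -0.002833 N).
Azimuth = atan2(E, N) = atan2(-0.001778, -0.002833) = 212.1° ≈ 212°.

212°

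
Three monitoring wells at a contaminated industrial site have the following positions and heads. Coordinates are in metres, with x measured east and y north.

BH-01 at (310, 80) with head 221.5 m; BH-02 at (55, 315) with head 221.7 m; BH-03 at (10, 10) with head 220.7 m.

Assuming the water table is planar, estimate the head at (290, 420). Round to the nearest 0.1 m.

222.5 m

With h = a·x + b·y + c and BH-01 as origin, the differences give:
  (-255)·a + 235·b = +0.2
  (-300)·a + (-70)·b = -0.8
Eliminate b (×(-70) and ×235, subtract): 88350·a = 174.00 → a = ∂h/∂x = +0.001969
Back-substitute: b = ∂h/∂y = +0.002988.
h(290, 420) = 221.5 + (+0.001969)·(-20) + (+0.002988)·(340) = 221.5 -0.039 +1.016 = 222.477 m.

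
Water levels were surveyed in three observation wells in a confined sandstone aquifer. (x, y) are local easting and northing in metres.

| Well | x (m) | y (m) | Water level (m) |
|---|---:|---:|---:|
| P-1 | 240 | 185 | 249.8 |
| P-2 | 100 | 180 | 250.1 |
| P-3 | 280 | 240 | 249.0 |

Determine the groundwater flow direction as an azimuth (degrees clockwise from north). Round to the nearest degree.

Differences from P-1: to P-2 (Δx, Δy, Δh) = (-140, -5, +0.3); to P-3 = (40, 55, -0.8).
Solve a·Δx + b·Δy = Δh: det = (-140)·55 − 40·(-5) = -7500.
∂h/∂x = [(+0.3)·55 − (-0.8)·(-5)] / -7500 = -0.001667
∂h/∂y = [(-140)·(-0.8) − 40·(+0.3)] / -7500 = -0.01333
Flow direction (−∇h) has components (+0.001667 E, +0.01333 N).
Azimuth = atan2(E, N) = atan2(+0.001667, +0.01333) = 7.1° ≈ 007°.

007°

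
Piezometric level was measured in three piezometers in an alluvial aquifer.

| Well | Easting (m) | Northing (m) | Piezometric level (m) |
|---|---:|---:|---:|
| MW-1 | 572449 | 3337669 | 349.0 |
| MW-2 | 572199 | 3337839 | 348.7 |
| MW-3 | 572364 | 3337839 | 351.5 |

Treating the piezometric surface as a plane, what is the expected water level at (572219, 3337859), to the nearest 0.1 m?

Taking MW-1 as reference: MW-2−MW-1 = (-250, 170, -0.3); MW-3−MW-1 = (-85, 170, +2.5).
Determinant of the coordinate differences = (-250)·170 − (-85)·170 = -28050.
∂h/∂x = [(-0.3)·170 − (+2.5)·170] / -28050 = +0.01697
∂h/∂y = [(-250)·(+2.5) − (-85)·(-0.3)] / -28050 = +0.02319
h(572219, 3337859) = 349.0 + (+0.01697)·(-230) + (+0.02319)·(190) = 349.0 -3.903 +4.406 = 349.503 m.

349.5 m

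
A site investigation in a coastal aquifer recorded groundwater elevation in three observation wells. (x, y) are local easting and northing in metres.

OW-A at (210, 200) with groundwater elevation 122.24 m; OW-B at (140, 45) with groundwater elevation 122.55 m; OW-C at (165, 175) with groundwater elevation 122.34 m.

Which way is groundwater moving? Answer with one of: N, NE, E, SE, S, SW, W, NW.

With h = a·x + b·y + c and OW-A as origin, the differences give:
  (-70)·a + (-155)·b = +0.31
  (-45)·a + (-25)·b = +0.10
Eliminate b (×(-25) and ×(-155), subtract): -5225·a = 7.750 → a = ∂h/∂x = -0.001483
Back-substitute: b = ∂h/∂y = -0.001330.
Flow = −∇h = (+0.001483 east, +0.001330 north), which points northeast.

NE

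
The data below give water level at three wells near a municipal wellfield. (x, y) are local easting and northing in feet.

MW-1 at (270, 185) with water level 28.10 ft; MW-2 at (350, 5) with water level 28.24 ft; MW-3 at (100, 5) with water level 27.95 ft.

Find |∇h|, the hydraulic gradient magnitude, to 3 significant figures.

0.00119

Three-point gradient (reference MW-1): Δ to MW-2 = (80, -180, +0.14), Δ to MW-3 = (-170, -180, -0.15).
∂h/∂x = +0.001160, ∂h/∂y = -0.0002622 (det = -45000).
|∇h| = √(0.001160² + -0.0002622²) = 0.001189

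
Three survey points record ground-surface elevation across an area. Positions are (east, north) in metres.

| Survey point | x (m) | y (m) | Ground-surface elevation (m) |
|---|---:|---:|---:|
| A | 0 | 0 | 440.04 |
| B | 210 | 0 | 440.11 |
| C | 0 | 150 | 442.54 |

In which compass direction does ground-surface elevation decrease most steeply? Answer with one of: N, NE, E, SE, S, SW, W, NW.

S

∂z/∂x = (440.11 − 440.04) / (210 − 0) = +0.0003333
∂z/∂y = (442.54 − 440.04) / (150 − 0) = +0.01667
Steepest decrease is along −∇f = (-0.0003333 E, -0.01667 N) → south.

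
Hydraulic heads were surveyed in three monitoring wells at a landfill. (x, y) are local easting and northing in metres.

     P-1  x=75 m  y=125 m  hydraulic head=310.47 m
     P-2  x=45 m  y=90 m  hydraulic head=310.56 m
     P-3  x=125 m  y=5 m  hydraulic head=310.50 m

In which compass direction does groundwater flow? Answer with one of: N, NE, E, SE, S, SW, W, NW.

NE

Taking P-1 as reference: P-2−P-1 = (-30, -35, +0.09); P-3−P-1 = (50, -120, +0.03).
Determinant of the coordinate differences = (-30)·(-120) − 50·(-35) = 5350.
∂h/∂x = [(+0.09)·(-120) − (+0.03)·(-35)] / 5350 = -0.001822
∂h/∂y = [(-30)·(+0.03) − 50·(+0.09)] / 5350 = -0.001009
Flow = −∇h = (+0.001822 east, +0.001009 north), which points northeast.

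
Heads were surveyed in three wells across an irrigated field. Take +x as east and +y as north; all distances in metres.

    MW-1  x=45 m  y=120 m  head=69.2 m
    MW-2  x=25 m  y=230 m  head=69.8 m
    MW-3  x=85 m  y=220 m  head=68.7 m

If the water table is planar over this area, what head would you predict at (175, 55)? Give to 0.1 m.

Taking MW-1 as reference: MW-2−MW-1 = (-20, 110, +0.6); MW-3−MW-1 = (40, 100, -0.5).
Determinant of the coordinate differences = (-20)·100 − 40·110 = -6400.
∂h/∂x = [(+0.6)·100 − (-0.5)·110] / -6400 = -0.01797
∂h/∂y = [(-20)·(-0.5) − 40·(+0.6)] / -6400 = +0.002187
h(175, 55) = 69.2 + (-0.01797)·(130) + (+0.002187)·(-65) = 69.2 -2.336 -0.142 = 66.722 m.

66.7 m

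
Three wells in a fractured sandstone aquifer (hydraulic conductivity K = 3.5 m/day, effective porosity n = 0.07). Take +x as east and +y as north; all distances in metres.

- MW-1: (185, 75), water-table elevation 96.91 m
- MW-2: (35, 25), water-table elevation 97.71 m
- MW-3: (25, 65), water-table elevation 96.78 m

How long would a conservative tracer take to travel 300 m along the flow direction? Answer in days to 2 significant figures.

260 days

Differences from MW-1: to MW-2 (Δx, Δy, Δh) = (-150, -50, +0.80); to MW-3 = (-160, -10, -0.13).
Solve a·Δx + b·Δy = Δh: det = (-150)·(-10) − (-160)·(-50) = -6500.
∂h/∂x = [(+0.80)·(-10) − (-0.13)·(-50)] / -6500 = +0.002231
∂h/∂y = [(-150)·(-0.13) − (-160)·(+0.80)] / -6500 = -0.02269
|∇h| = √(0.002231² + -0.02269²) = 0.0228
Seepage velocity v = K·i/n = 3.5 × 0.0228 / 0.07 = 1.14 m/day.
t = 300 / 1.14 = 263.2 days.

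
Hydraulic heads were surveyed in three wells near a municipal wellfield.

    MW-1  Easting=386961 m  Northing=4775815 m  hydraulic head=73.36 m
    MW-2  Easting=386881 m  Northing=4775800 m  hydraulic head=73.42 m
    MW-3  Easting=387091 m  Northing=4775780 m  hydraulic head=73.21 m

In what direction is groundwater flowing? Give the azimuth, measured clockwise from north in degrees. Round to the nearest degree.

With h = a·x + b·y + c and MW-1 as origin, the differences give:
  (-80)·a + (-15)·b = +0.06
  130·a + (-35)·b = -0.15
Eliminate b (×(-35) and ×(-15), subtract): 4750·a = -4.350 → a = ∂h/∂x = -0.0009158
Back-substitute: b = ∂h/∂y = +0.0008842.
Flow direction (−∇h) has components (+0.0009158 E, -0.0008842 N).
Azimuth = atan2(E, N) = atan2(+0.0009158, -0.0008842) = 134.0° ≈ 134°.

134°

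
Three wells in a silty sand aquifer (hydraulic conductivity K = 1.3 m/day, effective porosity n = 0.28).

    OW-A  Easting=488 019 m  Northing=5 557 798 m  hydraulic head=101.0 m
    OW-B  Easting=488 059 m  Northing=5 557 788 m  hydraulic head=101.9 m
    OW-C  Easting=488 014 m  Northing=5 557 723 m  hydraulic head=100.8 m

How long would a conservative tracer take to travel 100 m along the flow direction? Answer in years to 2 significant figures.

2.6 years

Taking OW-A as reference: OW-B−OW-A = (40, -10, +0.9); OW-C−OW-A = (-5, -75, -0.2).
Determinant of the coordinate differences = 40·(-75) − (-5)·(-10) = -3050.
∂h/∂x = [(+0.9)·(-75) − (-0.2)·(-10)] / -3050 = +0.02279
∂h/∂y = [40·(-0.2) − (-5)·(+0.9)] / -3050 = +0.001148
|∇h| = √(0.02279² + 0.001148²) = 0.02282
Seepage velocity v = K·i/n = 1.3 × 0.02282 / 0.28 = 0.1059 m/day.
t = 100 / 0.1059 = 944.3 days = 2.59 years.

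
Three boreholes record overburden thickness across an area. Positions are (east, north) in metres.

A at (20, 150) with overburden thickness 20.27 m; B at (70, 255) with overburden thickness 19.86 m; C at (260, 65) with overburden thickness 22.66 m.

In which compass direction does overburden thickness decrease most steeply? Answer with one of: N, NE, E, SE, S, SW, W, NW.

Three-point gradient (reference A): Δ to B = (50, 105, -0.41), Δ to C = (240, -85, +2.39).
∂d/∂x = +0.007338, ∂d/∂y = -0.007399 (det = -29450).
Steepest decrease is along −∇f = (-0.007338 E, +0.007399 N) → northwest.

NW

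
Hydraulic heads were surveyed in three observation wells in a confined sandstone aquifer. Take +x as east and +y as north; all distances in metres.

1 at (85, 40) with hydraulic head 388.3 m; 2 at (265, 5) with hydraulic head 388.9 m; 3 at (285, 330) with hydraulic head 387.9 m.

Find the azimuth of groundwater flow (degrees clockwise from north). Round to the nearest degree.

Differences from 1: to 2 (Δx, Δy, Δh) = (180, -35, +0.6); to 3 = (200, 290, -0.4).
Solve a·Δx + b·Δy = Δh: det = 180·290 − 200·(-35) = 59200.
∂h/∂x = [(+0.6)·290 − (-0.4)·(-35)] / 59200 = +0.002703
∂h/∂y = [180·(-0.4) − 200·(+0.6)] / 59200 = -0.003243
Flow direction (−∇h) has components (-0.002703 E, +0.003243 N).
Azimuth = atan2(E, N) = atan2(-0.002703, +0.003243) = 320.2° ≈ 320°.

320°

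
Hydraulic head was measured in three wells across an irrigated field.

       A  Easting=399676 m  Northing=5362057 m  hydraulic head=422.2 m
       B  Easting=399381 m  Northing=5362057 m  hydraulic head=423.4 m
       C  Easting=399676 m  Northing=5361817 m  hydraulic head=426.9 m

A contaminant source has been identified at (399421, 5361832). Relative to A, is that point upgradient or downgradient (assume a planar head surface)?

upgradient

∂h/∂x = (423.4 − 422.2) / (399381 − 399676) = -0.004068
∂h/∂y = (426.9 − 422.2) / (5361817 − 5362057) = -0.01958
Head at (399421, 5361832) = 422.2 + (-0.004068)·(-255) + (-0.01958)·(-225) = 427.64 m.
That is higher than the 422.2 m at A, so the point is upgradient.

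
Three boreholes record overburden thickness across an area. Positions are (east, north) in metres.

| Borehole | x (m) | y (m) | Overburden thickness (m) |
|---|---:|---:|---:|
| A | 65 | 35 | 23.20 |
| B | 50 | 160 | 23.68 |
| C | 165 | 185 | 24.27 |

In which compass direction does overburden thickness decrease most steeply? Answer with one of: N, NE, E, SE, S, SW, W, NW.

Taking A as reference: B−A = (-15, 125, +0.48); C−A = (100, 150, +1.07).
Solve a·Δx + b·Δy = Δd: det = (-15)·150 − 100·125 = -14750.
∂d/∂x = [(+0.48)·150 − (+1.07)·125] / -14750 = +0.004186
∂d/∂y = [(-15)·(+1.07) − 100·(+0.48)] / -14750 = +0.004342
Steepest decrease is along −∇f = (-0.004186 E, -0.004342 N) → southwest.

SW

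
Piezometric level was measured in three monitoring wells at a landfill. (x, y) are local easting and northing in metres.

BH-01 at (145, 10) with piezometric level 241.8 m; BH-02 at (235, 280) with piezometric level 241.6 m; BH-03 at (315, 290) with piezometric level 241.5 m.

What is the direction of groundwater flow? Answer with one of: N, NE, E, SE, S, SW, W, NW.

Differences from BH-01: to BH-02 (Δx, Δy, Δh) = (90, 270, -0.2); to BH-03 = (170, 280, -0.3).
Solve a·Δx + b·Δy = Δh: det = 90·280 − 170·270 = -20700.
∂h/∂x = [(-0.2)·280 − (-0.3)·270] / -20700 = -0.001208
∂h/∂y = [90·(-0.3) − 170·(-0.2)] / -20700 = -0.0003382
Flow = −∇h = (+0.001208 east, +0.0003382 north), which points east.

E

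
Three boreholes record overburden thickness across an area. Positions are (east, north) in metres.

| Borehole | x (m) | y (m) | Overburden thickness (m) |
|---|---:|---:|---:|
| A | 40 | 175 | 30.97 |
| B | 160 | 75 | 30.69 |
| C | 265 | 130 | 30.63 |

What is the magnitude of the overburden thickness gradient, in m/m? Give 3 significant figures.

0.00180 m/m

Three-point gradient (reference A): Δ to B = (120, -100, -0.28), Δ to C = (225, -45, -0.34).
∂d/∂x = -0.001251, ∂d/∂y = +0.001298 (det = 17100).
|∇f| = √(-0.001251² + 0.001298²) = 0.001803 m/m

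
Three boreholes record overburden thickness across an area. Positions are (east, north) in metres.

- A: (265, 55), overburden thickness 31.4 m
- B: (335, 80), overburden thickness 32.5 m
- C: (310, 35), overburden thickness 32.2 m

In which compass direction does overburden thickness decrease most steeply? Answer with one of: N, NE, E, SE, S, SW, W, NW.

Differences from A: to B (Δx, Δy, Δh) = (70, 25, +1.1); to C = (45, -20, +0.8).
Determinant of the coordinate differences = 70·(-20) − 45·25 = -2525.
∂d/∂x = [(+1.1)·(-20) − (+0.8)·25] / -2525 = +0.01663
∂d/∂y = [70·(+0.8) − 45·(+1.1)] / -2525 = -0.002574
Steepest decrease is along −∇f = (-0.01663 E, +0.002574 N) → west.

W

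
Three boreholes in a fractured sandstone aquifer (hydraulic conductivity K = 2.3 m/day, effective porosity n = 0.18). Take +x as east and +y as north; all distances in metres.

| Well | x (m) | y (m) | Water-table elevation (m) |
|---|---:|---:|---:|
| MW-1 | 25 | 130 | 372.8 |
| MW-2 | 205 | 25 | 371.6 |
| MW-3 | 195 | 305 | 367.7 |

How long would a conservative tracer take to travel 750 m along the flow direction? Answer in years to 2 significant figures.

7.7 years

Three-point gradient (reference MW-1): Δ to MW-2 = (180, -105, -1.2), Δ to MW-3 = (170, 175, -5.1).
∂h/∂x = -0.01511, ∂h/∂y = -0.01447 (det = 49350).
|∇h| = √(-0.01511² + -0.01447²) = 0.02092
Seepage velocity v = K·i/n = 2.3 × 0.02092 / 0.18 = 0.2673 m/day.
t = 750 / 0.2673 = 2806 days = 7.68 years.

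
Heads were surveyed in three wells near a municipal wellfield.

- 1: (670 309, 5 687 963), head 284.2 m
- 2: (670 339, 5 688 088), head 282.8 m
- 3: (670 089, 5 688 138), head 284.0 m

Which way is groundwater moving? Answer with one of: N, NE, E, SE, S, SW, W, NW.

NE

Differences from 1: to 2 (Δx, Δy, Δh) = (30, 125, -1.4); to 3 = (-220, 175, -0.2).
Solve a·Δx + b·Δy = Δh: det = 30·175 − (-220)·125 = 32750.
∂h/∂x = [(-1.4)·175 − (-0.2)·125] / 32750 = -0.006718
∂h/∂y = [30·(-0.2) − (-220)·(-1.4)] / 32750 = -0.009588
Flow = −∇h = (+0.006718 east, +0.009588 north), which points northeast.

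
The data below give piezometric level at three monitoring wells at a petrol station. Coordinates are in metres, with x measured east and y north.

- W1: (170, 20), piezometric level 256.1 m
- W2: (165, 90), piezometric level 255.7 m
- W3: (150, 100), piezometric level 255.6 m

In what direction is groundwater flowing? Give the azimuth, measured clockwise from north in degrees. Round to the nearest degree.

Taking W1 as reference: W2−W1 = (-5, 70, -0.4); W3−W1 = (-20, 80, -0.5).
Determinant of the coordinate differences = (-5)·80 − (-20)·70 = 1000.
∂h/∂x = [(-0.4)·80 − (-0.5)·70] / 1000 = +0.003000
∂h/∂y = [(-5)·(-0.5) − (-20)·(-0.4)] / 1000 = -0.005500
Flow direction (−∇h) has components (-0.003000 E, +0.005500 N).
Azimuth = atan2(E, N) = atan2(-0.003000, +0.005500) = 331.4° ≈ 331°.

331°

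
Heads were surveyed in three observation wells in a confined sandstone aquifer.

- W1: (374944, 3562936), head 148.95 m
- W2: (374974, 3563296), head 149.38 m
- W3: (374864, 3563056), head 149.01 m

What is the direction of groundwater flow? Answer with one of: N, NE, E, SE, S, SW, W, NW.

SW

Differences from W1: to W2 (Δx, Δy, Δh) = (30, 360, +0.43); to W3 = (-80, 120, +0.06).
Solve a·Δx + b·Δy = Δh: det = 30·120 − (-80)·360 = 32400.
∂h/∂x = [(+0.43)·120 − (+0.06)·360] / 32400 = +0.0009259
∂h/∂y = [30·(+0.06) − (-80)·(+0.43)] / 32400 = +0.001117
Flow = −∇h = (-0.0009259 east, -0.001117 north), which points southwest.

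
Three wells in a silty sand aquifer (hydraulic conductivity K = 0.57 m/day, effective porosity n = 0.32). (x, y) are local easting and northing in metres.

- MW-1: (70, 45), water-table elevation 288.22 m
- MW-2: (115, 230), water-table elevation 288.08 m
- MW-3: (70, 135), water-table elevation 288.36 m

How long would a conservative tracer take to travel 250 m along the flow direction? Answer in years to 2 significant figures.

With h = a·x + b·y + c and MW-1 as origin, the differences give:
  45·a + 185·b = -0.14
  0·a + 90·b = +0.14
Eliminate b (×90 and ×185, subtract): 4050·a = -38.500 → a = ∂h/∂x = -0.009506
Back-substitute: b = ∂h/∂y = +0.001556.
|∇h| = √(-0.009506² + 0.001556²) = 0.009633
Seepage velocity v = K·i/n = 0.57 × 0.009633 / 0.32 = 0.01716 m/day.
t = 250 / 0.01716 = 1.457e+04 days = 39.9 years.

40 years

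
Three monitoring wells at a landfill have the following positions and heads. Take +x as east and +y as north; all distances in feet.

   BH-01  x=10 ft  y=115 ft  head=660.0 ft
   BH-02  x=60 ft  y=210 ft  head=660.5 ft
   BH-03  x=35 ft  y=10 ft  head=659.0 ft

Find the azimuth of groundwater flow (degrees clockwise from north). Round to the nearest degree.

146°

Differences from BH-01: to BH-02 (Δx, Δy, Δh) = (50, 95, +0.5); to BH-03 = (25, -105, -1.0).
Solve a·Δx + b·Δy = Δh: det = 50·(-105) − 25·95 = -7625.
∂h/∂x = [(+0.5)·(-105) − (-1.0)·95] / -7625 = -0.005574
∂h/∂y = [50·(-1.0) − 25·(+0.5)] / -7625 = +0.008197
Flow direction (−∇h) has components (+0.005574 E, -0.008197 N).
Azimuth = atan2(E, N) = atan2(+0.005574, -0.008197) = 145.8° ≈ 146°.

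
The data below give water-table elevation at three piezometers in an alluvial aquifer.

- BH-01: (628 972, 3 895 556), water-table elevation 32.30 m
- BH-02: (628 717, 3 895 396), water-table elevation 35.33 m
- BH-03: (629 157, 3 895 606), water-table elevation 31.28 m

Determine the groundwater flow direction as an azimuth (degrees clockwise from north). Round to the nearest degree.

Taking BH-01 as reference: BH-02−BH-01 = (-255, -160, +3.03); BH-03−BH-01 = (185, 50, -1.02).
Solve a·Δx + b·Δy = Δh: det = (-255)·50 − 185·(-160) = 16850.
∂h/∂x = [(+3.03)·50 − (-1.02)·(-160)] / 16850 = -0.0006944
∂h/∂y = [(-255)·(-1.02) − 185·(+3.03)] / 16850 = -0.01783
Flow direction (−∇h) has components (+0.0006944 E, +0.01783 N).
Azimuth = atan2(E, N) = atan2(+0.0006944, +0.01783) = 2.2° ≈ 002°.

002°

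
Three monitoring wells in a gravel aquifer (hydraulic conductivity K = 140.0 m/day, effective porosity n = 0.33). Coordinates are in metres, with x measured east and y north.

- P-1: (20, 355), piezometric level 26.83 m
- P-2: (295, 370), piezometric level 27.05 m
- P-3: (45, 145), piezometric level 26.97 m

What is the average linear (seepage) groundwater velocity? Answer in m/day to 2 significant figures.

With h = a·x + b·y + c and P-1 as origin, the differences give:
  275·a + 15·b = +0.22
  25·a + (-210)·b = +0.14
Eliminate b (×(-210) and ×15, subtract): -58125·a = -48.300 → a = ∂h/∂x = +0.0008310
Back-substitute: b = ∂h/∂y = -0.0005677.
|∇h| = √(0.0008310² + -0.0005677²) = 0.001006
Seepage velocity v = K·i/n = 140.0 × 0.001006 / 0.33 = 0.4268 m/day.

0.43 m/day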